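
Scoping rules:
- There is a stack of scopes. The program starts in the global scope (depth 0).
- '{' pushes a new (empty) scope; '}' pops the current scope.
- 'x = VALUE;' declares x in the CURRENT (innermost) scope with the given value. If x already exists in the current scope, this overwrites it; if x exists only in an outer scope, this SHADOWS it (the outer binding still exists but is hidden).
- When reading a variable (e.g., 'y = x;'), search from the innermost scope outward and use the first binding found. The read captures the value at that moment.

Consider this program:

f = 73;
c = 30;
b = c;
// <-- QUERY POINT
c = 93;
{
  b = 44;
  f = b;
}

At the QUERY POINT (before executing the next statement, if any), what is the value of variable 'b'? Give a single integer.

Answer: 30

Derivation:
Step 1: declare f=73 at depth 0
Step 2: declare c=30 at depth 0
Step 3: declare b=(read c)=30 at depth 0
Visible at query point: b=30 c=30 f=73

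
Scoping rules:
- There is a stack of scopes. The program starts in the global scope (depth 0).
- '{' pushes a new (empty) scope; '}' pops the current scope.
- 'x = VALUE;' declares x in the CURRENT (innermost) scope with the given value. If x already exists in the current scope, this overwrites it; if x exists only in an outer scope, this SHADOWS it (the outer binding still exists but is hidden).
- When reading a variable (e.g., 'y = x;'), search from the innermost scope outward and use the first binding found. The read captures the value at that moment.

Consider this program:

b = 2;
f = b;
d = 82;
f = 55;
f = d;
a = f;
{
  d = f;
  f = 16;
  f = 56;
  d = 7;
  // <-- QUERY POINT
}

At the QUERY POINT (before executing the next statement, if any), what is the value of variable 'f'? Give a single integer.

Answer: 56

Derivation:
Step 1: declare b=2 at depth 0
Step 2: declare f=(read b)=2 at depth 0
Step 3: declare d=82 at depth 0
Step 4: declare f=55 at depth 0
Step 5: declare f=(read d)=82 at depth 0
Step 6: declare a=(read f)=82 at depth 0
Step 7: enter scope (depth=1)
Step 8: declare d=(read f)=82 at depth 1
Step 9: declare f=16 at depth 1
Step 10: declare f=56 at depth 1
Step 11: declare d=7 at depth 1
Visible at query point: a=82 b=2 d=7 f=56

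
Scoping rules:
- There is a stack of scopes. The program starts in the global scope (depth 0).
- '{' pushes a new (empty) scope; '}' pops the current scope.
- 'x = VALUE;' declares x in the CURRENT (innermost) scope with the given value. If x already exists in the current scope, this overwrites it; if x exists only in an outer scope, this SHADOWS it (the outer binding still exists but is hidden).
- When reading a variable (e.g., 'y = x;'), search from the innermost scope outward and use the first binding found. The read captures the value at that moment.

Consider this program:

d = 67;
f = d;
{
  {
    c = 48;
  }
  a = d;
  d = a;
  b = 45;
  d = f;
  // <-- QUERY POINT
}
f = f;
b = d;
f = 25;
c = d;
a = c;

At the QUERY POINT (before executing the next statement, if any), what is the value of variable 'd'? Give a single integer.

Step 1: declare d=67 at depth 0
Step 2: declare f=(read d)=67 at depth 0
Step 3: enter scope (depth=1)
Step 4: enter scope (depth=2)
Step 5: declare c=48 at depth 2
Step 6: exit scope (depth=1)
Step 7: declare a=(read d)=67 at depth 1
Step 8: declare d=(read a)=67 at depth 1
Step 9: declare b=45 at depth 1
Step 10: declare d=(read f)=67 at depth 1
Visible at query point: a=67 b=45 d=67 f=67

Answer: 67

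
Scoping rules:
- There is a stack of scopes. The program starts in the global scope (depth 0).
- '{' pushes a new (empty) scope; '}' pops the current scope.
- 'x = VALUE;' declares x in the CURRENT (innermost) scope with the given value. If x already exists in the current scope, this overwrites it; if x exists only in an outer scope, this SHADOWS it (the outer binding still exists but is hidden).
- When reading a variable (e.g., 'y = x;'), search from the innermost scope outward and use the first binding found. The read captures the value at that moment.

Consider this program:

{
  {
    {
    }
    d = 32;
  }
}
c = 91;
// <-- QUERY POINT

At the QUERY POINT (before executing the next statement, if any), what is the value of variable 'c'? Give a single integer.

Answer: 91

Derivation:
Step 1: enter scope (depth=1)
Step 2: enter scope (depth=2)
Step 3: enter scope (depth=3)
Step 4: exit scope (depth=2)
Step 5: declare d=32 at depth 2
Step 6: exit scope (depth=1)
Step 7: exit scope (depth=0)
Step 8: declare c=91 at depth 0
Visible at query point: c=91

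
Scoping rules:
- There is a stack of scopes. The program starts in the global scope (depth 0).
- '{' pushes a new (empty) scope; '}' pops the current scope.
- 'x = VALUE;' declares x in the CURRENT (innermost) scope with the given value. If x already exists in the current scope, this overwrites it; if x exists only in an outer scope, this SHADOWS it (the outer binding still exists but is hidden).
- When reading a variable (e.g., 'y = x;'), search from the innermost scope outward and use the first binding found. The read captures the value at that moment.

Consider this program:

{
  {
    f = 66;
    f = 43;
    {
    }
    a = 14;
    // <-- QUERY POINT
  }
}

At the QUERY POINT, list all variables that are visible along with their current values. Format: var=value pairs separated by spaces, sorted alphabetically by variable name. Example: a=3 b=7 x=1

Step 1: enter scope (depth=1)
Step 2: enter scope (depth=2)
Step 3: declare f=66 at depth 2
Step 4: declare f=43 at depth 2
Step 5: enter scope (depth=3)
Step 6: exit scope (depth=2)
Step 7: declare a=14 at depth 2
Visible at query point: a=14 f=43

Answer: a=14 f=43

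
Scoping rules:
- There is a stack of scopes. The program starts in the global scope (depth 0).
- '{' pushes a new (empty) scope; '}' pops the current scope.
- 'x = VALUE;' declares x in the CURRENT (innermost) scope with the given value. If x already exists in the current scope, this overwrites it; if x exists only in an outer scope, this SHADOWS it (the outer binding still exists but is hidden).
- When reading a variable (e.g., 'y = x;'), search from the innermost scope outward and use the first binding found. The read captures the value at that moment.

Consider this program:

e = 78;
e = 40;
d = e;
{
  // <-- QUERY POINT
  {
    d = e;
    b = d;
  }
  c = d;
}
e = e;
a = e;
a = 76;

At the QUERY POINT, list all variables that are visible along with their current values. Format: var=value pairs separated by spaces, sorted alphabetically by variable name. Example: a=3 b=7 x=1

Answer: d=40 e=40

Derivation:
Step 1: declare e=78 at depth 0
Step 2: declare e=40 at depth 0
Step 3: declare d=(read e)=40 at depth 0
Step 4: enter scope (depth=1)
Visible at query point: d=40 e=40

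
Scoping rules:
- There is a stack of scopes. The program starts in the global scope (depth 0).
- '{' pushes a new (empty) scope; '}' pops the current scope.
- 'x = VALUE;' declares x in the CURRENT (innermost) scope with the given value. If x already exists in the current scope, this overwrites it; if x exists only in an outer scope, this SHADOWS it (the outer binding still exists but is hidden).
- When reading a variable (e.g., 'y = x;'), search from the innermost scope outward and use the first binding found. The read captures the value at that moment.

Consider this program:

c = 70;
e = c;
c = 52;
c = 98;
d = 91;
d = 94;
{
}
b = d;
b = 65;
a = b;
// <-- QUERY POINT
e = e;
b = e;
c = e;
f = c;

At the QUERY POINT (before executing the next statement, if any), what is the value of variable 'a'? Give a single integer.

Step 1: declare c=70 at depth 0
Step 2: declare e=(read c)=70 at depth 0
Step 3: declare c=52 at depth 0
Step 4: declare c=98 at depth 0
Step 5: declare d=91 at depth 0
Step 6: declare d=94 at depth 0
Step 7: enter scope (depth=1)
Step 8: exit scope (depth=0)
Step 9: declare b=(read d)=94 at depth 0
Step 10: declare b=65 at depth 0
Step 11: declare a=(read b)=65 at depth 0
Visible at query point: a=65 b=65 c=98 d=94 e=70

Answer: 65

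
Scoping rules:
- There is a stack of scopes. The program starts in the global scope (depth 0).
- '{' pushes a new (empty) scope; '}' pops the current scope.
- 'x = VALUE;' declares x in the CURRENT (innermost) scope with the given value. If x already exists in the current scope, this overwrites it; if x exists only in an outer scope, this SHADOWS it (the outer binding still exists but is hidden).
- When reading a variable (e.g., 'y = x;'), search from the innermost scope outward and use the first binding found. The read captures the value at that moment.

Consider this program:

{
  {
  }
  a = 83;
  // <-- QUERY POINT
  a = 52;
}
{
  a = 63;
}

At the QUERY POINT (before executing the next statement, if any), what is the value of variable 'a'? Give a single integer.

Answer: 83

Derivation:
Step 1: enter scope (depth=1)
Step 2: enter scope (depth=2)
Step 3: exit scope (depth=1)
Step 4: declare a=83 at depth 1
Visible at query point: a=83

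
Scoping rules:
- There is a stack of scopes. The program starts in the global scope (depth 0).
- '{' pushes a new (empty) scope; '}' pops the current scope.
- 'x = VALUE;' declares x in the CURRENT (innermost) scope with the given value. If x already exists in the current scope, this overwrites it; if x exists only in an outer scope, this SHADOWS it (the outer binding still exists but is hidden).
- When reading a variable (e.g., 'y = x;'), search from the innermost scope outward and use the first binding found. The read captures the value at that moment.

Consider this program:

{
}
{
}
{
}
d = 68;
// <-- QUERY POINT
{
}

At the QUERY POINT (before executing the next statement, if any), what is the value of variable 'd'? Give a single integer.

Step 1: enter scope (depth=1)
Step 2: exit scope (depth=0)
Step 3: enter scope (depth=1)
Step 4: exit scope (depth=0)
Step 5: enter scope (depth=1)
Step 6: exit scope (depth=0)
Step 7: declare d=68 at depth 0
Visible at query point: d=68

Answer: 68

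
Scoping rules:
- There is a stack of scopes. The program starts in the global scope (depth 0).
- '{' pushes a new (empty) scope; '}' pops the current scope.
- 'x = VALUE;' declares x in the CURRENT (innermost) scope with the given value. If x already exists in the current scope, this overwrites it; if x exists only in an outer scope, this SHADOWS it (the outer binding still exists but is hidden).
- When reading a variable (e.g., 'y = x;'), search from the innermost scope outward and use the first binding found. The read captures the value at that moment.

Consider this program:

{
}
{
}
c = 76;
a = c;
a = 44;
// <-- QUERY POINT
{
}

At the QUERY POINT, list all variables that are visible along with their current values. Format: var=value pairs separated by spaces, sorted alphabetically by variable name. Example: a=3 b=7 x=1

Step 1: enter scope (depth=1)
Step 2: exit scope (depth=0)
Step 3: enter scope (depth=1)
Step 4: exit scope (depth=0)
Step 5: declare c=76 at depth 0
Step 6: declare a=(read c)=76 at depth 0
Step 7: declare a=44 at depth 0
Visible at query point: a=44 c=76

Answer: a=44 c=76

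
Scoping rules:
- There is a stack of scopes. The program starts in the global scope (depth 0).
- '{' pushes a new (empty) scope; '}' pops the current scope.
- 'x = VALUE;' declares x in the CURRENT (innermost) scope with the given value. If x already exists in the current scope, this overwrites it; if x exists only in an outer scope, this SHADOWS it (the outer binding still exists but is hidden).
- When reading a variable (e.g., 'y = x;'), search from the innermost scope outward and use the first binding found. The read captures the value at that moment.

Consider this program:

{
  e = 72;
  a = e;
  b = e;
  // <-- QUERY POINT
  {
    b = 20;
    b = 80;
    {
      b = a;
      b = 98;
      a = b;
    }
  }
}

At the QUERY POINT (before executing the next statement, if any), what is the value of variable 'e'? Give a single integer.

Answer: 72

Derivation:
Step 1: enter scope (depth=1)
Step 2: declare e=72 at depth 1
Step 3: declare a=(read e)=72 at depth 1
Step 4: declare b=(read e)=72 at depth 1
Visible at query point: a=72 b=72 e=72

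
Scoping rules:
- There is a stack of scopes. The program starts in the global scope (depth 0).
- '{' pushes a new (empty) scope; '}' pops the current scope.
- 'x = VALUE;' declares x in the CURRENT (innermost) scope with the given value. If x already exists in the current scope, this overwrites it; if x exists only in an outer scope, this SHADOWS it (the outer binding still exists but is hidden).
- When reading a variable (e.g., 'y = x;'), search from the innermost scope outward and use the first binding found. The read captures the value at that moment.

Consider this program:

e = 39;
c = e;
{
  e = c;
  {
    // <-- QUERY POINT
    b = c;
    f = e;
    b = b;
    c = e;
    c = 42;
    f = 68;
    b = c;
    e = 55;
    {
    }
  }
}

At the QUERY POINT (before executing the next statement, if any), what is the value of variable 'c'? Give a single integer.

Answer: 39

Derivation:
Step 1: declare e=39 at depth 0
Step 2: declare c=(read e)=39 at depth 0
Step 3: enter scope (depth=1)
Step 4: declare e=(read c)=39 at depth 1
Step 5: enter scope (depth=2)
Visible at query point: c=39 e=39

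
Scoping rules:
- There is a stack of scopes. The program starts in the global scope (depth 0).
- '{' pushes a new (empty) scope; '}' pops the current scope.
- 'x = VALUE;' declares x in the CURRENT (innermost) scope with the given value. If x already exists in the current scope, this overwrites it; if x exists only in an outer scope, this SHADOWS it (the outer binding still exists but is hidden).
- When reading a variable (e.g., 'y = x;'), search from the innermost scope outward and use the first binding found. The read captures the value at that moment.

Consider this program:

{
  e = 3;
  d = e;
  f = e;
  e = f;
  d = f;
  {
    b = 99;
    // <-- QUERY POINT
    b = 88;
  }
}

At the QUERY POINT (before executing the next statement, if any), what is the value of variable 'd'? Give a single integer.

Step 1: enter scope (depth=1)
Step 2: declare e=3 at depth 1
Step 3: declare d=(read e)=3 at depth 1
Step 4: declare f=(read e)=3 at depth 1
Step 5: declare e=(read f)=3 at depth 1
Step 6: declare d=(read f)=3 at depth 1
Step 7: enter scope (depth=2)
Step 8: declare b=99 at depth 2
Visible at query point: b=99 d=3 e=3 f=3

Answer: 3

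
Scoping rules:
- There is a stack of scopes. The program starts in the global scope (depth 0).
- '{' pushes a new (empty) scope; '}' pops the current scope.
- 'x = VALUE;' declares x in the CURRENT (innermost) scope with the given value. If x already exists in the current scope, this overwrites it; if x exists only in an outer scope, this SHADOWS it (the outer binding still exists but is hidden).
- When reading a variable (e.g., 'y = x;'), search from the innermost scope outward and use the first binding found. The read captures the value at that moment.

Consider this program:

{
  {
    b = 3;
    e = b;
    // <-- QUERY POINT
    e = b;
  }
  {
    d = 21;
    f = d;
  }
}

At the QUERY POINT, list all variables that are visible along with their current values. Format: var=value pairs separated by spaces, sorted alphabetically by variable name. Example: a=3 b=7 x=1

Answer: b=3 e=3

Derivation:
Step 1: enter scope (depth=1)
Step 2: enter scope (depth=2)
Step 3: declare b=3 at depth 2
Step 4: declare e=(read b)=3 at depth 2
Visible at query point: b=3 e=3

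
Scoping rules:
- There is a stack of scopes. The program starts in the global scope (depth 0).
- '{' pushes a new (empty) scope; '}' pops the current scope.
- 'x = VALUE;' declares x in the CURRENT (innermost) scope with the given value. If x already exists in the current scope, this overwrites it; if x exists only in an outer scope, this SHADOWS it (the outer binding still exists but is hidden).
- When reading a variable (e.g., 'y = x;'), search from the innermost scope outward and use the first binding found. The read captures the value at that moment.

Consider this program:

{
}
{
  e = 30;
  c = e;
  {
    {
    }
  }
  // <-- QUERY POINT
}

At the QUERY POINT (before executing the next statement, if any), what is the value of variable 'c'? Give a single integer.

Answer: 30

Derivation:
Step 1: enter scope (depth=1)
Step 2: exit scope (depth=0)
Step 3: enter scope (depth=1)
Step 4: declare e=30 at depth 1
Step 5: declare c=(read e)=30 at depth 1
Step 6: enter scope (depth=2)
Step 7: enter scope (depth=3)
Step 8: exit scope (depth=2)
Step 9: exit scope (depth=1)
Visible at query point: c=30 e=30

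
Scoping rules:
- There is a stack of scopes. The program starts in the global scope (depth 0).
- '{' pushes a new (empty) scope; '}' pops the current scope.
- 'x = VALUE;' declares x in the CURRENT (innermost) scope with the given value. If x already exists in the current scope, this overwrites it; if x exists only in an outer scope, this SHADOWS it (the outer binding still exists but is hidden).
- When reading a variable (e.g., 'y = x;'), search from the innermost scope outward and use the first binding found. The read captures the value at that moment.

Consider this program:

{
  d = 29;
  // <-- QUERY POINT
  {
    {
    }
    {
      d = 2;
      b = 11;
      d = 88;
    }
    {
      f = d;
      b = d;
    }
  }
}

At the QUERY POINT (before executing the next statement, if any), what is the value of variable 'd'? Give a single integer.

Answer: 29

Derivation:
Step 1: enter scope (depth=1)
Step 2: declare d=29 at depth 1
Visible at query point: d=29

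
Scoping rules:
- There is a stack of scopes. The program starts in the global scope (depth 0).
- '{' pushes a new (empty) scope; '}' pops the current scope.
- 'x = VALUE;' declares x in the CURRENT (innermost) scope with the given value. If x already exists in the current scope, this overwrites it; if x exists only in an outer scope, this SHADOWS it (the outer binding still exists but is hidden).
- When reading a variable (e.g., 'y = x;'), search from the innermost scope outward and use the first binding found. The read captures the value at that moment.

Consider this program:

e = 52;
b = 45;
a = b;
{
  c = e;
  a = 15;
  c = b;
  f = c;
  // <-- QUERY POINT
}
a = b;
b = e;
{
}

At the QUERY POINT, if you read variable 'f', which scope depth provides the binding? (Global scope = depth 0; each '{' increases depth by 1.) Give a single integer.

Step 1: declare e=52 at depth 0
Step 2: declare b=45 at depth 0
Step 3: declare a=(read b)=45 at depth 0
Step 4: enter scope (depth=1)
Step 5: declare c=(read e)=52 at depth 1
Step 6: declare a=15 at depth 1
Step 7: declare c=(read b)=45 at depth 1
Step 8: declare f=(read c)=45 at depth 1
Visible at query point: a=15 b=45 c=45 e=52 f=45

Answer: 1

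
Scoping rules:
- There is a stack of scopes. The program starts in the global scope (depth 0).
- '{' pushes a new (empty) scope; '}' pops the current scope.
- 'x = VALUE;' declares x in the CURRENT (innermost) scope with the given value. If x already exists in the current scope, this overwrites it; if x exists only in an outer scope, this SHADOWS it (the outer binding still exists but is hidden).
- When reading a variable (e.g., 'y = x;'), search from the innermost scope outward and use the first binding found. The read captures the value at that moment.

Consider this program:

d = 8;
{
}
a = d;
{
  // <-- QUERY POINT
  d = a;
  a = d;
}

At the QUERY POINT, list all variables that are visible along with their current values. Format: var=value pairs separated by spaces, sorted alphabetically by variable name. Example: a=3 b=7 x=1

Step 1: declare d=8 at depth 0
Step 2: enter scope (depth=1)
Step 3: exit scope (depth=0)
Step 4: declare a=(read d)=8 at depth 0
Step 5: enter scope (depth=1)
Visible at query point: a=8 d=8

Answer: a=8 d=8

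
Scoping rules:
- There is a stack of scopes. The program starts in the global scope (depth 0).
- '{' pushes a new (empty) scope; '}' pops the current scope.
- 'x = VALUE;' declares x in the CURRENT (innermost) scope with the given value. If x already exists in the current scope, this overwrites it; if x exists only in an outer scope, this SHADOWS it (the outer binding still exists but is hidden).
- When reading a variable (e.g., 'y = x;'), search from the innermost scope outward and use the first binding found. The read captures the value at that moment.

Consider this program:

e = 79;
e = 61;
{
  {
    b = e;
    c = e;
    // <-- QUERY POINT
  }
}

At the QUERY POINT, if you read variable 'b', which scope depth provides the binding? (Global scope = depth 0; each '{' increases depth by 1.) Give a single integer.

Step 1: declare e=79 at depth 0
Step 2: declare e=61 at depth 0
Step 3: enter scope (depth=1)
Step 4: enter scope (depth=2)
Step 5: declare b=(read e)=61 at depth 2
Step 6: declare c=(read e)=61 at depth 2
Visible at query point: b=61 c=61 e=61

Answer: 2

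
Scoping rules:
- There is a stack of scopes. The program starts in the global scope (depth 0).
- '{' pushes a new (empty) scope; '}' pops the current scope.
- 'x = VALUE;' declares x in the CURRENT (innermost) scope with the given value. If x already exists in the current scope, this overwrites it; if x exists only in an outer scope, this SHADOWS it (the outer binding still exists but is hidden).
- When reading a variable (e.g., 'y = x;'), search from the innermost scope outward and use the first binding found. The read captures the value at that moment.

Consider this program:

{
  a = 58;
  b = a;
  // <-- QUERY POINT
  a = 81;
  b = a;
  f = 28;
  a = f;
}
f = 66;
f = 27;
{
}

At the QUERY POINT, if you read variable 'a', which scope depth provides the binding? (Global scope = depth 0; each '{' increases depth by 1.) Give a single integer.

Answer: 1

Derivation:
Step 1: enter scope (depth=1)
Step 2: declare a=58 at depth 1
Step 3: declare b=(read a)=58 at depth 1
Visible at query point: a=58 b=58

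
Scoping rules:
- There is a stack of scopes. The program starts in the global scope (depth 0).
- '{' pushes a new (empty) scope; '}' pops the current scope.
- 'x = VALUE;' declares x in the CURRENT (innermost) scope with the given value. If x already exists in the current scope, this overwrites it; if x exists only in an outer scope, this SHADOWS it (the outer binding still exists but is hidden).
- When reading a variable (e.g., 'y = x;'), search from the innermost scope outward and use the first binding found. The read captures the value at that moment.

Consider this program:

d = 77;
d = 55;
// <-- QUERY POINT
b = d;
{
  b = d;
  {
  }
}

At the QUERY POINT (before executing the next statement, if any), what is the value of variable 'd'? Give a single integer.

Step 1: declare d=77 at depth 0
Step 2: declare d=55 at depth 0
Visible at query point: d=55

Answer: 55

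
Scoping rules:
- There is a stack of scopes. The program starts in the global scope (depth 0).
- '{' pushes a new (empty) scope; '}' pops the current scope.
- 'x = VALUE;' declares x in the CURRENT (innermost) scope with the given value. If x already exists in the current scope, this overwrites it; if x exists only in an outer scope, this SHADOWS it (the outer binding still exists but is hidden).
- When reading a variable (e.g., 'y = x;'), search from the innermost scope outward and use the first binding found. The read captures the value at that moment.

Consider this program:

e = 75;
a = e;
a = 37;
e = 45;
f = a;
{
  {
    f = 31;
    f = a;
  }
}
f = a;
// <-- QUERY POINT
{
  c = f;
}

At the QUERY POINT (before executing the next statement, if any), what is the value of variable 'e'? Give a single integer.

Step 1: declare e=75 at depth 0
Step 2: declare a=(read e)=75 at depth 0
Step 3: declare a=37 at depth 0
Step 4: declare e=45 at depth 0
Step 5: declare f=(read a)=37 at depth 0
Step 6: enter scope (depth=1)
Step 7: enter scope (depth=2)
Step 8: declare f=31 at depth 2
Step 9: declare f=(read a)=37 at depth 2
Step 10: exit scope (depth=1)
Step 11: exit scope (depth=0)
Step 12: declare f=(read a)=37 at depth 0
Visible at query point: a=37 e=45 f=37

Answer: 45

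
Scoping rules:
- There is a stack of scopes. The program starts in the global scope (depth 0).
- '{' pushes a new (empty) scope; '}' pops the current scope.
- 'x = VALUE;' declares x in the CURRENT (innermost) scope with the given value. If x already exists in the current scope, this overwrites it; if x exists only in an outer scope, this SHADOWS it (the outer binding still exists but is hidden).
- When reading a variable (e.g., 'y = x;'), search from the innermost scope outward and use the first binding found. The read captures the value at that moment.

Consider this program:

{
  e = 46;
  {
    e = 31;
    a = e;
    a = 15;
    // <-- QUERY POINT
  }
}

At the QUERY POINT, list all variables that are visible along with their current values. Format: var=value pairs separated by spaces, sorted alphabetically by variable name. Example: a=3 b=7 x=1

Step 1: enter scope (depth=1)
Step 2: declare e=46 at depth 1
Step 3: enter scope (depth=2)
Step 4: declare e=31 at depth 2
Step 5: declare a=(read e)=31 at depth 2
Step 6: declare a=15 at depth 2
Visible at query point: a=15 e=31

Answer: a=15 e=31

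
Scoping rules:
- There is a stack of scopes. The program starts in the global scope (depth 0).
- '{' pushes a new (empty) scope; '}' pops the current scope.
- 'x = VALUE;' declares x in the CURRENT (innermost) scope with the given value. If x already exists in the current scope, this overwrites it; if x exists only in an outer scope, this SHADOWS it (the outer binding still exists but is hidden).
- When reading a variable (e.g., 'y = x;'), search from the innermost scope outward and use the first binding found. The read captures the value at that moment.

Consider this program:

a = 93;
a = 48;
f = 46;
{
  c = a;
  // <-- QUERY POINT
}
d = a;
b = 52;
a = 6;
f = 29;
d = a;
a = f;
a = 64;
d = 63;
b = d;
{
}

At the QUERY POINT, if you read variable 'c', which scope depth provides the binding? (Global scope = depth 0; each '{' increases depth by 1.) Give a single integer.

Step 1: declare a=93 at depth 0
Step 2: declare a=48 at depth 0
Step 3: declare f=46 at depth 0
Step 4: enter scope (depth=1)
Step 5: declare c=(read a)=48 at depth 1
Visible at query point: a=48 c=48 f=46

Answer: 1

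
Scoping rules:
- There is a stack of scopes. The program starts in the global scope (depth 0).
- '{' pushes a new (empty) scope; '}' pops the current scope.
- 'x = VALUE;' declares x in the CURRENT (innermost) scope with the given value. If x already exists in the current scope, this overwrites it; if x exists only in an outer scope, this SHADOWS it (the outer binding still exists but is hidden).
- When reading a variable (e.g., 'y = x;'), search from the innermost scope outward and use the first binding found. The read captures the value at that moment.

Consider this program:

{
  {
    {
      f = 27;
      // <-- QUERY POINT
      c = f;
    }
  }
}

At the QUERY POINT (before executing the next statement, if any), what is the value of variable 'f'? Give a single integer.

Step 1: enter scope (depth=1)
Step 2: enter scope (depth=2)
Step 3: enter scope (depth=3)
Step 4: declare f=27 at depth 3
Visible at query point: f=27

Answer: 27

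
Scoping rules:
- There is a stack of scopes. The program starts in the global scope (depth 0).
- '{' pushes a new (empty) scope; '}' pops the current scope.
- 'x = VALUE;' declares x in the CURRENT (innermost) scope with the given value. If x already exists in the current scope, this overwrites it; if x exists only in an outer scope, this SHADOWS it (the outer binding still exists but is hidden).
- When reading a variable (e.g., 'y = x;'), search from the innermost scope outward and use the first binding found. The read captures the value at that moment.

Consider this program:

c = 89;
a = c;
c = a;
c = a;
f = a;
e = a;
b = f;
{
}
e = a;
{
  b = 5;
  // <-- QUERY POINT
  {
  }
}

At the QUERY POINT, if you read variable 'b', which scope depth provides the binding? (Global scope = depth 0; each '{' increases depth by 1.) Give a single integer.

Answer: 1

Derivation:
Step 1: declare c=89 at depth 0
Step 2: declare a=(read c)=89 at depth 0
Step 3: declare c=(read a)=89 at depth 0
Step 4: declare c=(read a)=89 at depth 0
Step 5: declare f=(read a)=89 at depth 0
Step 6: declare e=(read a)=89 at depth 0
Step 7: declare b=(read f)=89 at depth 0
Step 8: enter scope (depth=1)
Step 9: exit scope (depth=0)
Step 10: declare e=(read a)=89 at depth 0
Step 11: enter scope (depth=1)
Step 12: declare b=5 at depth 1
Visible at query point: a=89 b=5 c=89 e=89 f=89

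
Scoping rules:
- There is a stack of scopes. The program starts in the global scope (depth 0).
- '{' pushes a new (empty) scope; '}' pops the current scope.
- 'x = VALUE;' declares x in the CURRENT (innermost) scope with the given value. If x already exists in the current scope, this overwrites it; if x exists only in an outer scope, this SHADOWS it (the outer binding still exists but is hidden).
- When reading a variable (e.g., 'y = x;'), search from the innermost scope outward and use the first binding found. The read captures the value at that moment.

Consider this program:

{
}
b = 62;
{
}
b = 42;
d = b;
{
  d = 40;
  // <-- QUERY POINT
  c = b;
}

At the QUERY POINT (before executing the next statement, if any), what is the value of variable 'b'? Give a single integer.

Answer: 42

Derivation:
Step 1: enter scope (depth=1)
Step 2: exit scope (depth=0)
Step 3: declare b=62 at depth 0
Step 4: enter scope (depth=1)
Step 5: exit scope (depth=0)
Step 6: declare b=42 at depth 0
Step 7: declare d=(read b)=42 at depth 0
Step 8: enter scope (depth=1)
Step 9: declare d=40 at depth 1
Visible at query point: b=42 d=40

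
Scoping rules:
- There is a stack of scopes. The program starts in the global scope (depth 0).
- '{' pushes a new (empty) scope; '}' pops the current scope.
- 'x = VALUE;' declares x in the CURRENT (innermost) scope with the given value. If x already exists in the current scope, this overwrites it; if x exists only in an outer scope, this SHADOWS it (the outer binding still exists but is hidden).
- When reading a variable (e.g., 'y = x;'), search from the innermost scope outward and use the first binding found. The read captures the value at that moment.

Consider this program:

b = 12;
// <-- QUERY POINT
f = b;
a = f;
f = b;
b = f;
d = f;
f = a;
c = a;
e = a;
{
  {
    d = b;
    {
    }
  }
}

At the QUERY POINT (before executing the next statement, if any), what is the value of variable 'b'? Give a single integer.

Step 1: declare b=12 at depth 0
Visible at query point: b=12

Answer: 12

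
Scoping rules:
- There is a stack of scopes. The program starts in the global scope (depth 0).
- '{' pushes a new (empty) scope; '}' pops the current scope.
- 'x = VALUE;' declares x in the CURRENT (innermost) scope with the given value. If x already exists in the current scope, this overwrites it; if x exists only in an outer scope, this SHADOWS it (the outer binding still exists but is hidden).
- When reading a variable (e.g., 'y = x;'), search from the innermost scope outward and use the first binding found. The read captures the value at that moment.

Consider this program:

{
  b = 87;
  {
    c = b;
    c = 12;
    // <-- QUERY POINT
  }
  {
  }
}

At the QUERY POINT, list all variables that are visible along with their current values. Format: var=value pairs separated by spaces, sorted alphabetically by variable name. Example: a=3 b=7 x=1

Answer: b=87 c=12

Derivation:
Step 1: enter scope (depth=1)
Step 2: declare b=87 at depth 1
Step 3: enter scope (depth=2)
Step 4: declare c=(read b)=87 at depth 2
Step 5: declare c=12 at depth 2
Visible at query point: b=87 c=12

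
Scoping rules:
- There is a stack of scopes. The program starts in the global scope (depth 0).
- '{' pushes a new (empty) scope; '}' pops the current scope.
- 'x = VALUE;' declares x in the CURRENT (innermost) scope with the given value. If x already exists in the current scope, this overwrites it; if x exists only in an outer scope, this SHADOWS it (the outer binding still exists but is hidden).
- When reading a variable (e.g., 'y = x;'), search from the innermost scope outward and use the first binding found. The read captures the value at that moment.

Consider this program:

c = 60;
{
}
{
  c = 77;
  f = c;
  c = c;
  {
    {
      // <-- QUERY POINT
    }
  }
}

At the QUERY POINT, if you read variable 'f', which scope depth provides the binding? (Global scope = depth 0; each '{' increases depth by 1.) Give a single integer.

Step 1: declare c=60 at depth 0
Step 2: enter scope (depth=1)
Step 3: exit scope (depth=0)
Step 4: enter scope (depth=1)
Step 5: declare c=77 at depth 1
Step 6: declare f=(read c)=77 at depth 1
Step 7: declare c=(read c)=77 at depth 1
Step 8: enter scope (depth=2)
Step 9: enter scope (depth=3)
Visible at query point: c=77 f=77

Answer: 1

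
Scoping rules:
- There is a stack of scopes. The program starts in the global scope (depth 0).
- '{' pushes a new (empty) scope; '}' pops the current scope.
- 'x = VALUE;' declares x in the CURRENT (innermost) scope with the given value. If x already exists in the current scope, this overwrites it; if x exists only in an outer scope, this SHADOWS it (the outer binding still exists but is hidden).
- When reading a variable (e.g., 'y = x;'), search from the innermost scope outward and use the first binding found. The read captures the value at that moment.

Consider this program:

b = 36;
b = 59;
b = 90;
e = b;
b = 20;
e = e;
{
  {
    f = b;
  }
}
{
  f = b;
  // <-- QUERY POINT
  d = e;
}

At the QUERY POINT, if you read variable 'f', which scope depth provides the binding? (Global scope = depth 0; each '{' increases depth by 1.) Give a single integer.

Answer: 1

Derivation:
Step 1: declare b=36 at depth 0
Step 2: declare b=59 at depth 0
Step 3: declare b=90 at depth 0
Step 4: declare e=(read b)=90 at depth 0
Step 5: declare b=20 at depth 0
Step 6: declare e=(read e)=90 at depth 0
Step 7: enter scope (depth=1)
Step 8: enter scope (depth=2)
Step 9: declare f=(read b)=20 at depth 2
Step 10: exit scope (depth=1)
Step 11: exit scope (depth=0)
Step 12: enter scope (depth=1)
Step 13: declare f=(read b)=20 at depth 1
Visible at query point: b=20 e=90 f=20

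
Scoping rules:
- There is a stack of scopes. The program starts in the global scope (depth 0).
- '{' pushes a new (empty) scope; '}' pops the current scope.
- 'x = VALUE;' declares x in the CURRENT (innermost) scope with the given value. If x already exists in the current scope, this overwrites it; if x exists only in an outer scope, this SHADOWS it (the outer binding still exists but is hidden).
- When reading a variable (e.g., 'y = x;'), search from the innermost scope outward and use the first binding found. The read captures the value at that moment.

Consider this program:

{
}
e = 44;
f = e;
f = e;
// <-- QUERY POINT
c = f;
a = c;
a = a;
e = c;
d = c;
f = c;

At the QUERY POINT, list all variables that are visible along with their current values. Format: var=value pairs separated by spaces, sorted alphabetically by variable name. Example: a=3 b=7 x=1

Answer: e=44 f=44

Derivation:
Step 1: enter scope (depth=1)
Step 2: exit scope (depth=0)
Step 3: declare e=44 at depth 0
Step 4: declare f=(read e)=44 at depth 0
Step 5: declare f=(read e)=44 at depth 0
Visible at query point: e=44 f=44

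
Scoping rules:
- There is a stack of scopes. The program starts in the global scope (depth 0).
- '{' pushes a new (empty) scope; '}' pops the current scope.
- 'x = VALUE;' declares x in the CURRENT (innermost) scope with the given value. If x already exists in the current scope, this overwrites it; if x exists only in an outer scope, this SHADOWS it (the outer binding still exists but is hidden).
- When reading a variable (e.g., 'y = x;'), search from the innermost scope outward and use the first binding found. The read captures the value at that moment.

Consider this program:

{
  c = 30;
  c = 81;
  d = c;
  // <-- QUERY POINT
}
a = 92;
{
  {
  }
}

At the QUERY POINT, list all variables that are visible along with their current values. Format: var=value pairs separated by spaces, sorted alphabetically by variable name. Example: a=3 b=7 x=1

Step 1: enter scope (depth=1)
Step 2: declare c=30 at depth 1
Step 3: declare c=81 at depth 1
Step 4: declare d=(read c)=81 at depth 1
Visible at query point: c=81 d=81

Answer: c=81 d=81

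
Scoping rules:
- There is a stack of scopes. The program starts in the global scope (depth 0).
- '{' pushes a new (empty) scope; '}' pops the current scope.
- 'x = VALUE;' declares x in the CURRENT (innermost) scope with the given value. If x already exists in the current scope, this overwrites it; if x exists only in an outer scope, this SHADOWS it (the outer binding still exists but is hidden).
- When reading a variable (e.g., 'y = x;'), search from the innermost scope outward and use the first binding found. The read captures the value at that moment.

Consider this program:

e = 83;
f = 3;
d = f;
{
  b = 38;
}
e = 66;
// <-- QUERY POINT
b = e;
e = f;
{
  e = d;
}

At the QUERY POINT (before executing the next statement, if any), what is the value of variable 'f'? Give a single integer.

Answer: 3

Derivation:
Step 1: declare e=83 at depth 0
Step 2: declare f=3 at depth 0
Step 3: declare d=(read f)=3 at depth 0
Step 4: enter scope (depth=1)
Step 5: declare b=38 at depth 1
Step 6: exit scope (depth=0)
Step 7: declare e=66 at depth 0
Visible at query point: d=3 e=66 f=3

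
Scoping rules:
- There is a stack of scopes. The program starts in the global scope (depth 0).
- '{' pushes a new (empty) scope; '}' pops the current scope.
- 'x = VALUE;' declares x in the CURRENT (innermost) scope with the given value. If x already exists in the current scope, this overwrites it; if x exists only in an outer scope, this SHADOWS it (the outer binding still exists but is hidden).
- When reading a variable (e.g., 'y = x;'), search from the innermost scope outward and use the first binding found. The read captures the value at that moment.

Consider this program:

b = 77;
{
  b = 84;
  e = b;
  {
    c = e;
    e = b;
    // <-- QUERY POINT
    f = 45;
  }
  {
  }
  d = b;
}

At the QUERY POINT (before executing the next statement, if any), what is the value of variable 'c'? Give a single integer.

Step 1: declare b=77 at depth 0
Step 2: enter scope (depth=1)
Step 3: declare b=84 at depth 1
Step 4: declare e=(read b)=84 at depth 1
Step 5: enter scope (depth=2)
Step 6: declare c=(read e)=84 at depth 2
Step 7: declare e=(read b)=84 at depth 2
Visible at query point: b=84 c=84 e=84

Answer: 84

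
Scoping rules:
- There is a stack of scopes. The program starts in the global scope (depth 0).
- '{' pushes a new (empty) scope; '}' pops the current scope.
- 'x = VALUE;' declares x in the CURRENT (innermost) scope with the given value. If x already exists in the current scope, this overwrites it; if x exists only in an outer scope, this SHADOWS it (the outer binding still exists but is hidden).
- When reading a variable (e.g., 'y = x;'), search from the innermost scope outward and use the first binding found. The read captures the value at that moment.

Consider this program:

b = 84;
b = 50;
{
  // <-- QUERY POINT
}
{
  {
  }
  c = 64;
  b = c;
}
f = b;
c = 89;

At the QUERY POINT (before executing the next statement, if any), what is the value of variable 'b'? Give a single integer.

Answer: 50

Derivation:
Step 1: declare b=84 at depth 0
Step 2: declare b=50 at depth 0
Step 3: enter scope (depth=1)
Visible at query point: b=50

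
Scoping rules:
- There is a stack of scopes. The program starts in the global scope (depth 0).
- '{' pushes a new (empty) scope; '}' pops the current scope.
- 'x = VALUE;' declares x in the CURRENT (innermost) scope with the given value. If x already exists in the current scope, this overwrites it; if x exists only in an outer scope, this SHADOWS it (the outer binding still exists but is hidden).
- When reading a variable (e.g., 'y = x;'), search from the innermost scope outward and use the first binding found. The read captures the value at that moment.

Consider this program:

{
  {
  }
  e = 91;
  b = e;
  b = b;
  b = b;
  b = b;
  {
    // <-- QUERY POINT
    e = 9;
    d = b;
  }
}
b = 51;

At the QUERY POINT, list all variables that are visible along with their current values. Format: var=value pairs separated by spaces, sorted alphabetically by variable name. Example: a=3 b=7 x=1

Answer: b=91 e=91

Derivation:
Step 1: enter scope (depth=1)
Step 2: enter scope (depth=2)
Step 3: exit scope (depth=1)
Step 4: declare e=91 at depth 1
Step 5: declare b=(read e)=91 at depth 1
Step 6: declare b=(read b)=91 at depth 1
Step 7: declare b=(read b)=91 at depth 1
Step 8: declare b=(read b)=91 at depth 1
Step 9: enter scope (depth=2)
Visible at query point: b=91 e=91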